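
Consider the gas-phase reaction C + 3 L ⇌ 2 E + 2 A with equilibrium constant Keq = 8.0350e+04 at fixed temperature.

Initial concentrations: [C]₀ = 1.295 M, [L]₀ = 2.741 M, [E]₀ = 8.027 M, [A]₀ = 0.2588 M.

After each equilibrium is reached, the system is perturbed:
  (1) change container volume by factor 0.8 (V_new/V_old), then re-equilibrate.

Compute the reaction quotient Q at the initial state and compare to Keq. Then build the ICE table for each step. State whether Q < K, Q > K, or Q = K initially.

Q₀ = 0.1618 vs Keq = 8.0350e+04 ⇒ Q<K, forward
Step 1:
                   C          L          E          A
  I            1.295      2.741      8.027     0.2588
  C          -0.8423     -2.527      1.685      1.685
  E           0.4527      0.214      9.712      1.943
  solve Keq expr → x = 0.8423; check Q = 8.0350e+04
Then change container volume by factor 0.8 (V_new/V_old).
Step 2:
                   C          L          E          A
  I           0.5658     0.2675      12.14      2.429
  C                0          0          0          0
  E           0.5658     0.2675      12.14      2.429
  solve Keq expr → x = 0; check Q = 8.0350e+04

Q₀ = 0.1618; Q < K (proceeds forward)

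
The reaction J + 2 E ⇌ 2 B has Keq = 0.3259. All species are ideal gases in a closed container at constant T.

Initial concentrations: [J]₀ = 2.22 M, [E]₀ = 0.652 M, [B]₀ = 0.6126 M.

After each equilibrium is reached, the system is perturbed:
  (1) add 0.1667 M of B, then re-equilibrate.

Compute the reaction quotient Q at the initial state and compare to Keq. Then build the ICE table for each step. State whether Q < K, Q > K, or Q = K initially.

Q₀ = 0.3977 vs Keq = 0.3259 ⇒ Q>K, reverse
Step 1:
                   J          E          B
  Initial       2.22      0.652     0.6126
  Change     0.01514    0.03028   -0.03028
  Equil        2.235     0.6823     0.5823
  solve Keq expr → x = -0.01514; check Q = 0.3259
Then add 0.1667 M of B.
Step 2:
                   J          E          B
  Initial      2.235     0.6823      0.749
  Change     0.04326    0.08653   -0.08653
  Equil        2.278     0.7688     0.6625
  solve Keq expr → x = -0.04326; check Q = 0.3259

Q₀ = 0.3977; Q > K (proceeds reverse)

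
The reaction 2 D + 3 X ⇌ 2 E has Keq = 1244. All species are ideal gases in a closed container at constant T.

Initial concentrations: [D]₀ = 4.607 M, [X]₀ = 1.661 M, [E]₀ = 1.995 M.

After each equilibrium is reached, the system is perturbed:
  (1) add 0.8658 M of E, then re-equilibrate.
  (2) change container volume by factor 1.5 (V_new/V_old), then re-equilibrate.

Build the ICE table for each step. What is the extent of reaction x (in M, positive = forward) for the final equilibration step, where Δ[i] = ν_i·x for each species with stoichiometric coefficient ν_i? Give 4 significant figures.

Q₀ = 0.04092 vs Keq = 1244 ⇒ Q<K, forward
Step 1:
                  D         X         E
  init        4.607     1.661     1.995
  Δ          -1.051    -1.577     1.051
  eq          3.556   0.08388     3.046
  solve Keq expr → x = 0.5257; check Q = 1244
Then add 0.8658 M of E.
Step 2:
                  D         X         E
  init        3.556   0.08388     3.912
  Δ        0.009913   0.01487 -0.009913
  eq          3.565   0.09875     3.902
  solve Keq expr → x = -0.004957; check Q = 1244
Then change container volume by factor 1.5 (V_new/V_old).
Step 3:
                  D         X         E
  init        2.377   0.06583     2.602
  Δ          0.0212    0.0318   -0.0212
  eq          2.398   0.09763      2.58
  solve Keq expr → x = -0.0106; check Q = 1244

x = -0.0106 M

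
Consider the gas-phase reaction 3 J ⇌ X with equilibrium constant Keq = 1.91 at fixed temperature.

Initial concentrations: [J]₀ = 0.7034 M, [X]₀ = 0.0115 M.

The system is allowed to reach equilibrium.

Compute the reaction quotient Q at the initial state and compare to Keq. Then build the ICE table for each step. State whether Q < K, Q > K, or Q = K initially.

Q₀ = 0.03304 vs Keq = 1.91 ⇒ Q<K, forward
Step 1:
                   J          X
  init        0.7034     0.0115
  Δ          -0.3112     0.1037
  eq          0.3922     0.1152
  solve Keq expr → x = 0.1037; check Q = 1.91

Q₀ = 0.03304; Q < K (proceeds forward)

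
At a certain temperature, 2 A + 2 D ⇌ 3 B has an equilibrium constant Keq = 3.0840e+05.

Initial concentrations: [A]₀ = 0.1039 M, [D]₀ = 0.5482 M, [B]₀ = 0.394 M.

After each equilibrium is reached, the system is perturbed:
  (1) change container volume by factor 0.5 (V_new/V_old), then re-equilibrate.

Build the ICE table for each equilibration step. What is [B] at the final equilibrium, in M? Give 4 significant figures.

Q₀ = 18.85 vs Keq = 3.0840e+05 ⇒ Q<K, forward
Step 1:
                    A           D           B
  init         0.1039      0.5482       0.394
  Δ           -0.1023     -0.1023      0.1534
  eq         0.001635      0.4459      0.5474
  solve Keq expr → x = 0.05113; check Q = 3.0840e+05
Then change container volume by factor 0.5 (V_new/V_old).
Step 2:
                    A           D           B
  init       0.003271      0.8919       1.095
  Δ       -9.5100e-04 -9.5100e-04    0.001427
  eq          0.00232      0.8909       1.096
  solve Keq expr → x = 4.7550e-04; check Q = 3.0840e+05

[B]_eq = 1.096 M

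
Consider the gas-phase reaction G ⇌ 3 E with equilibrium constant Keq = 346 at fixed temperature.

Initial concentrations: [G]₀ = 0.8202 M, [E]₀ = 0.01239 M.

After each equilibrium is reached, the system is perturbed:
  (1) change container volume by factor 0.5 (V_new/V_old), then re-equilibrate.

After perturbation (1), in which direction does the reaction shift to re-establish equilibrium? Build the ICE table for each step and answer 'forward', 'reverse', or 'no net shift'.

Direction: reverse

Q₀ = 2.3190e-06 vs Keq = 346 ⇒ Q<K, forward
Step 1:
                    G           E
  I            0.8202     0.01239
  C           -0.7823       2.347
  E           0.03795       2.359
  solve Keq expr → x = 0.7823; check Q = 346
Then change container volume by factor 0.5 (V_new/V_old).
Step 2:
                    G           E
  I            0.0759       4.718
  C            0.1492     -0.4477
  E            0.2251       4.271
  solve Keq expr → x = -0.1492; check Q = 346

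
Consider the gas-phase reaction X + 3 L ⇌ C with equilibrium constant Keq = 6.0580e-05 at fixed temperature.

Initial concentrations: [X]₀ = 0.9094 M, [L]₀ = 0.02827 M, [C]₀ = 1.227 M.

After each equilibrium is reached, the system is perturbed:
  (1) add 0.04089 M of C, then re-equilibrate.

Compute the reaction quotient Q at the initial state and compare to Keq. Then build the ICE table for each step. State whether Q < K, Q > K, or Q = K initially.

Q₀ = 5.9719e+04 vs Keq = 6.0580e-05 ⇒ Q>K, reverse
Step 1:
                    X           L           C
  init         0.9094     0.02827       1.227
  Δ             1.221       3.662      -1.221
  eq             2.13        3.69    0.006482
  solve Keq expr → x = -1.221; check Q = 6.0580e-05
Then add 0.04089 M of C.
Step 2:
                    X           L           C
  init           2.13        3.69     0.04737
  Δ            0.0401      0.1203     -0.0401
  eq             2.17        3.81    0.007271
  solve Keq expr → x = -0.0401; check Q = 6.0580e-05

Q₀ = 5.9719e+04; Q > K (proceeds reverse)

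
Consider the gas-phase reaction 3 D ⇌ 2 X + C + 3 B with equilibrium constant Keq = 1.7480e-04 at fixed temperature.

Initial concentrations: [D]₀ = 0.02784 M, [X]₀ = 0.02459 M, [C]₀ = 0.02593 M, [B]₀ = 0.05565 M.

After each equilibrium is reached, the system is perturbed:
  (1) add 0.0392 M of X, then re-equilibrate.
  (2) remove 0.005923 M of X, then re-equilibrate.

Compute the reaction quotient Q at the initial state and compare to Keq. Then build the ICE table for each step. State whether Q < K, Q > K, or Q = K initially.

Q₀ = 1.2523e-04 vs Keq = 1.7480e-04 ⇒ Q<K, forward
Step 1:
                  D         X         C         B
  init      0.02784   0.02459   0.02593   0.05565
  Δ       -0.001451 9.6746e-04 4.8373e-04  0.001451
  eq        0.02639   0.02556   0.02641    0.0571
  solve Keq expr → x = 4.8373e-04; check Q = 1.7480e-04
Then add 0.0392 M of X.
Step 2:
                  D         X         C         B
  init      0.02639   0.06476   0.02641    0.0571
  Δ        0.009813 -0.006542 -0.003271 -0.009813
  eq         0.0362   0.05822   0.02314   0.04729
  solve Keq expr → x = -0.003271; check Q = 1.7480e-04
Then remove 0.005923 M of X.
Step 3:
                  D         X         C         B
  init       0.0362   0.05229   0.02314   0.04729
  Δ       -0.001151 7.6713e-04 3.8357e-04  0.001151
  eq        0.03505   0.05306   0.02353   0.04844
  solve Keq expr → x = 3.8357e-04; check Q = 1.7480e-04

Q₀ = 1.2523e-04; Q < K (proceeds forward)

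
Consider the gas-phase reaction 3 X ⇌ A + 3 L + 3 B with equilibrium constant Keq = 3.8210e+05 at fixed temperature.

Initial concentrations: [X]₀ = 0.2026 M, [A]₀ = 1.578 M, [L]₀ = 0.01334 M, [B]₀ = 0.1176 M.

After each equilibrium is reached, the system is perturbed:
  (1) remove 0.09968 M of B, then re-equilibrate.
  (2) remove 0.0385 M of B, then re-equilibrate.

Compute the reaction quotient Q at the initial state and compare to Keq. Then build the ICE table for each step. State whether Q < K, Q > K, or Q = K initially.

Q₀ = 7.3262e-07 vs Keq = 3.8210e+05 ⇒ Q<K, forward
Step 1:
                   X          A          L          B
  init        0.2026      1.578    0.01334     0.1176
  Δ          -0.2015    0.06716     0.2015     0.2015
  eq        0.001115      1.645     0.2148     0.3191
  solve Keq expr → x = 0.06716; check Q = 3.8210e+05
Then remove 0.09968 M of B.
Step 2:
                   X          A          L          B
  init      0.001115      1.645     0.2148     0.2194
  Δ       -3.4590e-04 1.1530e-04 3.4590e-04 3.4590e-04
  eq      7.6925e-04      1.645     0.2152     0.2198
  solve Keq expr → x = 1.1530e-04; check Q = 3.8210e+05
Then remove 0.0385 M of B.
Step 3:
                   X          A          L          B
  init    7.6925e-04      1.645     0.2152     0.1813
  Δ       -1.3390e-04 4.4634e-05 1.3390e-04 1.3390e-04
  eq      6.3535e-04      1.645     0.2153     0.1814
  solve Keq expr → x = 4.4634e-05; check Q = 3.8210e+05

Q₀ = 7.3262e-07; Q < K (proceeds forward)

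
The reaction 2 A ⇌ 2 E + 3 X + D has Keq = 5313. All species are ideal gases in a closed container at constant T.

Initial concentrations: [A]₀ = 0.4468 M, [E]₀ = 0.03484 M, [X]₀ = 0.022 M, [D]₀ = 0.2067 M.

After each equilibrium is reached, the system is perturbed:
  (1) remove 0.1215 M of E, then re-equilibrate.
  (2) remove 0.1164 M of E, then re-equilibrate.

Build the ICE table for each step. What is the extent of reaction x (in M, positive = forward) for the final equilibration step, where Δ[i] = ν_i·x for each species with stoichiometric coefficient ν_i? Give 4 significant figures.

Q₀ = 1.3383e-08 vs Keq = 5313 ⇒ Q<K, forward
Step 1:
                    A           E           X           D
  Initial      0.4468     0.03484       0.022      0.2067
  Change      -0.4443      0.4443      0.6665      0.2222
  Equil       0.00246      0.4792      0.6885      0.4289
  solve Keq expr → x = 0.2222; check Q = 5313
Then remove 0.1215 M of E.
Step 2:
                    A           E           X           D
  Initial     0.00246      0.3577      0.6885      0.4289
  Change  -6.1611e-04  6.1611e-04  9.2417e-04  3.0806e-04
  Equil      0.001843      0.3583      0.6894      0.4292
  solve Keq expr → x = 3.0806e-04; check Q = 5313
Then remove 0.1164 M of E.
Step 3:
                    A           E           X           D
  Initial    0.001843      0.2419      0.6894      0.4292
  Change  -5.9298e-04  5.9298e-04  8.8948e-04  2.9649e-04
  Equil       0.00125      0.2425      0.6903      0.4295
  solve Keq expr → x = 2.9649e-04; check Q = 5313

x = 2.9649e-04 M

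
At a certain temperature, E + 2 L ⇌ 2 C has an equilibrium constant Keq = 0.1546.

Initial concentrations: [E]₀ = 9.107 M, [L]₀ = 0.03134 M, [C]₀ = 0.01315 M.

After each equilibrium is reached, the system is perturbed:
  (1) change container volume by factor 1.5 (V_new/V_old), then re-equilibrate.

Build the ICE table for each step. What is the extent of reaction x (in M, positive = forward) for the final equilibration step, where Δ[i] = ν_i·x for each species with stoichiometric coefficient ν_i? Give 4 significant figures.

x = -7.4986e-04 M

Q₀ = 0.01933 vs Keq = 0.1546 ⇒ Q<K, forward
Step 1:
                    E           L           C
  init          9.107     0.03134     0.01315
  Δ         -0.005495    -0.01099     0.01099
  eq            9.102     0.02035     0.02414
  solve Keq expr → x = 0.005495; check Q = 0.1546
Then change container volume by factor 1.5 (V_new/V_old).
Step 2:
                    E           L           C
  init          6.068     0.01357     0.01609
  Δ        7.4986e-04      0.0015     -0.0015
  eq            6.068     0.01507     0.01459
  solve Keq expr → x = -7.4986e-04; check Q = 0.1546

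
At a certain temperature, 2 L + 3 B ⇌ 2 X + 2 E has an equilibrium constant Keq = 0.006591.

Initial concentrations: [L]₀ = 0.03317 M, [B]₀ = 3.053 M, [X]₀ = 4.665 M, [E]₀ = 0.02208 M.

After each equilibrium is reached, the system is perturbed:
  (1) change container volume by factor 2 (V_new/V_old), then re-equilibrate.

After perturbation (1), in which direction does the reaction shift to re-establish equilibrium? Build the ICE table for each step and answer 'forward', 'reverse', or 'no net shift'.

Direction: reverse

Q₀ = 0.3389 vs Keq = 0.006591 ⇒ Q>K, reverse
Step 1:
                   L          B          X          E
  init       0.03317      3.053      4.665    0.02208
  Δ          0.01732    0.02597   -0.01732   -0.01732
  eq         0.05049      3.079      4.648   0.004764
  solve Keq expr → x = -0.008658; check Q = 0.006591
Then change container volume by factor 2 (V_new/V_old).
Step 2:
                   L          B          X          E
  init       0.02524      1.539      2.324   0.002382
  Δ       6.5209e-04 9.7814e-04 -6.5209e-04 -6.5209e-04
  eq         0.02589       1.54      2.323    0.00173
  solve Keq expr → x = -3.2605e-04; check Q = 0.006591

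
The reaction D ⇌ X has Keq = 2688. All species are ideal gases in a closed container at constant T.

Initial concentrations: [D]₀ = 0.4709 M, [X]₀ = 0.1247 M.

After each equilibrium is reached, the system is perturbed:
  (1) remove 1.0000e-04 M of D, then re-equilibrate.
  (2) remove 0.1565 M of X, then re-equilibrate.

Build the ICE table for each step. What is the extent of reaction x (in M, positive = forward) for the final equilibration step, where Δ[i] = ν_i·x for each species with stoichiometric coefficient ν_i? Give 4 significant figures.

x = 5.8200e-05 M

Q₀ = 0.2648 vs Keq = 2688 ⇒ Q<K, forward
Step 1:
                  D         X
  I          0.4709    0.1247
  C         -0.4707    0.4707
  E       2.2149e-04    0.5954
  solve Keq expr → x = 0.4707; check Q = 2688
Then remove 1.0000e-04 M of D.
Step 2:
                  D         X
  I       1.2149e-04    0.5954
  C       9.9963e-05 -9.9963e-05
  E       2.2146e-04    0.5953
  solve Keq expr → x = -9.9963e-05; check Q = 2688
Then remove 0.1565 M of X.
Step 3:
                  D         X
  I       2.2146e-04    0.4388
  C       -5.8200e-05 5.8200e-05
  E       1.6326e-04    0.4388
  solve Keq expr → x = 5.8200e-05; check Q = 2688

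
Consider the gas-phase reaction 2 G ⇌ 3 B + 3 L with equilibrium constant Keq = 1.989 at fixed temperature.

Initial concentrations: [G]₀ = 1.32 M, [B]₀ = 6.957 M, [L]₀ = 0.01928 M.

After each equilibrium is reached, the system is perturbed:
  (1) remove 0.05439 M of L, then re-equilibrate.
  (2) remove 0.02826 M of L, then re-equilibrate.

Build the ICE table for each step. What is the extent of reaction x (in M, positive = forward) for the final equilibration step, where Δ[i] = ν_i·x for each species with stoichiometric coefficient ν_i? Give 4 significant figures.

Q₀ = 0.001385 vs Keq = 1.989 ⇒ Q<K, forward
Step 1:
                    G           B           L
  Initial        1.32       6.957     0.01928
  Change      -0.1198      0.1797      0.1797
  Equil           1.2       7.137       0.199
  solve Keq expr → x = 0.05991; check Q = 1.989
Then remove 0.05439 M of L.
Step 2:
                    G           B           L
  Initial         1.2       7.137      0.1446
  Change     -0.03293     0.04939     0.04939
  Equil         1.167       7.186       0.194
  solve Keq expr → x = 0.01646; check Q = 1.989
Then remove 0.02826 M of L.
Step 3:
                    G           B           L
  Initial       1.167       7.186      0.1658
  Change     -0.01712     0.02567     0.02567
  Equil          1.15       7.212      0.1914
  solve Keq expr → x = 0.008558; check Q = 1.989

x = 0.008558 M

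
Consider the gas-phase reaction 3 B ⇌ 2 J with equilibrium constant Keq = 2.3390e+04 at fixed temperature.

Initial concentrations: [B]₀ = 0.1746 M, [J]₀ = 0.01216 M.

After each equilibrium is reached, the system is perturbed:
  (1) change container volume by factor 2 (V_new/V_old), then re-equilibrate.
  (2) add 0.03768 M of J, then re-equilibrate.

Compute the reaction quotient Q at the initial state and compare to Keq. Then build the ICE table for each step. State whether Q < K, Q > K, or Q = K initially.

Q₀ = 0.02778 vs Keq = 2.3390e+04 ⇒ Q<K, forward
Step 1:
                   B          J
  Initial     0.1746    0.01216
  Change      -0.166     0.1106
  Equil     0.008639     0.1228
  solve Keq expr → x = 0.05532; check Q = 2.3390e+04
Then change container volume by factor 2 (V_new/V_old).
Step 2:
                   B          J
  Initial   0.004319     0.0614
  Change     0.00108 -7.2005e-04
  Equil       0.0054    0.06068
  solve Keq expr → x = -3.6003e-04; check Q = 2.3390e+04
Then add 0.03768 M of J.
Step 3:
                   B          J
  Initial     0.0054    0.09836
  Change    0.001984  -0.001323
  Equil     0.007384    0.09704
  solve Keq expr → x = -6.6144e-04; check Q = 2.3390e+04

Q₀ = 0.02778; Q < K (proceeds forward)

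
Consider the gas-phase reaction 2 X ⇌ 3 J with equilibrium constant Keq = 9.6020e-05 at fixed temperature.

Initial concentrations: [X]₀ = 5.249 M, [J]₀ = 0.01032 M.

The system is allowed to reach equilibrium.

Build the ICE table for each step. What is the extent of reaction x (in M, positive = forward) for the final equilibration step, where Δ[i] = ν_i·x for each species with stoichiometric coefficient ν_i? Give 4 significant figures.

x = 0.04217 M

Q₀ = 3.9892e-08 vs Keq = 9.6020e-05 ⇒ Q<K, forward
Step 1:
                   X          J
  Initial      5.249    0.01032
  Change    -0.08433     0.1265
  Equil        5.165     0.1368
  solve Keq expr → x = 0.04217; check Q = 9.6020e-05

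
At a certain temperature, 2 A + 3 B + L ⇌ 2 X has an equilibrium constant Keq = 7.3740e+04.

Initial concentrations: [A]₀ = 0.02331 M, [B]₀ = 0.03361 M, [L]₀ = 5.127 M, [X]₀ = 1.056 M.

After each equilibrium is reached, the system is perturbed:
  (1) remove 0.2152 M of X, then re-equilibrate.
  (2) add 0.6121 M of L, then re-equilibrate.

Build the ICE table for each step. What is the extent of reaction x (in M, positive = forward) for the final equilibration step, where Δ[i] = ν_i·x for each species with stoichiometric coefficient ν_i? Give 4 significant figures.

Q₀ = 1.0543e+07 vs Keq = 7.3740e+04 ⇒ Q>K, reverse
Step 1:
                  A         B         L         X
  Initial   0.02331   0.03361     5.127     1.056
  Change    0.03772   0.05658   0.01886  -0.03772
  Equil     0.06103   0.09019     5.146     1.018
  solve Keq expr → x = -0.01886; check Q = 7.3740e+04
Then remove 0.2152 M of X.
Step 2:
                  A         B         L         X
  Initial   0.06103   0.09019     5.146    0.8031
  Change  -0.005328 -0.007992 -0.002664  0.005328
  Equil      0.0557    0.0822     5.143    0.8084
  solve Keq expr → x = 0.002664; check Q = 7.3740e+04
Then add 0.6121 M of L.
Step 3:
                  A         B         L         X
  Initial    0.0557    0.0822     5.755    0.8084
  Change  -0.001194  -0.00179 -5.9681e-04  0.001194
  Equil     0.05451   0.08041     5.755    0.8096
  solve Keq expr → x = 5.9681e-04; check Q = 7.3740e+04

x = 5.9681e-04 M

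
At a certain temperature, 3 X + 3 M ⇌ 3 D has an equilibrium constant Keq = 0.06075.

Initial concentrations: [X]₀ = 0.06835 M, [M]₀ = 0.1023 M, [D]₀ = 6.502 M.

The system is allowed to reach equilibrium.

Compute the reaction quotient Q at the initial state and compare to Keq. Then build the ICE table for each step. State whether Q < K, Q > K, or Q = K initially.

Q₀ = 8.0408e+08 vs Keq = 0.06075 ⇒ Q>K, reverse
Step 1:
                  X         M         D
  init      0.06835    0.1023     6.502
  Δ           2.929     2.929    -2.929
  eq          2.998     3.032     3.573
  solve Keq expr → x = -0.9765; check Q = 0.06075

Q₀ = 8.0408e+08; Q > K (proceeds reverse)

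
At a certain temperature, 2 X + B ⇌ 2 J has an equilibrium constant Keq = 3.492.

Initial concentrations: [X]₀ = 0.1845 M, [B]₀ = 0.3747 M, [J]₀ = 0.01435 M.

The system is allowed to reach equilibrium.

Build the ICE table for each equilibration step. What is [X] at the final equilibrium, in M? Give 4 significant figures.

Q₀ = 0.01614 vs Keq = 3.492 ⇒ Q<K, forward
Step 1:
                   X          B          J
  I           0.1845     0.3747    0.01435
  C         -0.08863   -0.04431    0.08863
  E          0.09587     0.3304      0.103
  solve Keq expr → x = 0.04431; check Q = 3.492

[X]_eq = 0.09587 M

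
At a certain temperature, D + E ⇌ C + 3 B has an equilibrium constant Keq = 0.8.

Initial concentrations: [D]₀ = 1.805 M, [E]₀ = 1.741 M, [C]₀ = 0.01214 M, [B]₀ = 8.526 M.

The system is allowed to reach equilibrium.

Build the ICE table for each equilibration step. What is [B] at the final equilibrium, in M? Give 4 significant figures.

[B]_eq = 8.502 M

Q₀ = 2.394 vs Keq = 0.8 ⇒ Q>K, reverse
Step 1:
                    D           E           C           B
  Initial       1.805       1.741     0.01214       8.526
  Change     0.008012    0.008012   -0.008012    -0.02404
  Equil         1.813       1.749    0.004128       8.502
  solve Keq expr → x = -0.008012; check Q = 0.8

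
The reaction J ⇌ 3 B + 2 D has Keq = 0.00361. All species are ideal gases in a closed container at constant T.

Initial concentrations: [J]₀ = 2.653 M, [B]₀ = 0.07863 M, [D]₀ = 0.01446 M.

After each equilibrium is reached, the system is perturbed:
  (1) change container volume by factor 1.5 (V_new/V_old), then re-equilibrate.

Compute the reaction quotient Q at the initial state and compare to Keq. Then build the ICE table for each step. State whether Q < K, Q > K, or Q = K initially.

Q₀ = 3.8315e-08; Q < K (proceeds forward)

Q₀ = 3.8315e-08 vs Keq = 0.00361 ⇒ Q<K, forward
Step 1:
                   J          B          D
  I            2.653    0.07863    0.01446
  C          -0.1348     0.4044     0.2696
  E            2.518      0.483      0.284
  solve Keq expr → x = 0.1348; check Q = 0.00361
Then change container volume by factor 1.5 (V_new/V_old).
Step 2:
                   J          B          D
  I            1.679      0.322     0.1894
  C         -0.03841     0.1152    0.07682
  E             1.64     0.4372     0.2662
  solve Keq expr → x = 0.03841; check Q = 0.00361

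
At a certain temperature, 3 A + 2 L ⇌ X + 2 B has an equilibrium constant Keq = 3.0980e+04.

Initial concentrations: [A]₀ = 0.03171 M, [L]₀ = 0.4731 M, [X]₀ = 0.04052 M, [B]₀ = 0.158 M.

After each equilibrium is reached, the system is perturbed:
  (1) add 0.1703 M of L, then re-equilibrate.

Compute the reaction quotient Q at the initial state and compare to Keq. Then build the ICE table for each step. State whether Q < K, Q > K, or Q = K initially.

Q₀ = 141.7; Q < K (proceeds forward)

Q₀ = 141.7 vs Keq = 3.0980e+04 ⇒ Q<K, forward
Step 1:
                  A         L         X         B
  Initial   0.03171    0.4731   0.04052     0.158
  Change   -0.02556  -0.01704  0.008518   0.01704
  Equil    0.006155    0.4561   0.04904     0.175
  solve Keq expr → x = 0.008518; check Q = 3.0980e+04
Then add 0.1703 M of L.
Step 2:
                  A         L         X         B
  Initial  0.006155    0.6264   0.04904     0.175
  Change  -0.001142 -7.6139e-04 3.8069e-04 7.6139e-04
  Equil    0.005013    0.6256   0.04942    0.1758
  solve Keq expr → x = 3.8069e-04; check Q = 3.0980e+04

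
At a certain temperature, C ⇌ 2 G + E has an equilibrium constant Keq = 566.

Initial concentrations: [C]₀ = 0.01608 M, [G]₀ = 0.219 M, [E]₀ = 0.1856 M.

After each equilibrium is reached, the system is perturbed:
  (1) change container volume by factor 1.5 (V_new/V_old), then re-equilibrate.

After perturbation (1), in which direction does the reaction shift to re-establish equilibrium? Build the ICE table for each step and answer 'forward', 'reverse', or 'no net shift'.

Q₀ = 0.5536 vs Keq = 566 ⇒ Q<K, forward
Step 1:
                    C           G           E
  I           0.01608       0.219      0.1856
  C          -0.01606     0.03212     0.01606
  E        2.2467e-05      0.2511      0.2017
  solve Keq expr → x = 0.01606; check Q = 566
Then change container volume by factor 1.5 (V_new/V_old).
Step 2:
                    C           G           E
  I        1.4978e-05      0.1674      0.1344
  C       -8.3193e-06  1.6639e-05  8.3193e-06
  E        6.6586e-06      0.1674      0.1344
  solve Keq expr → x = 8.3193e-06; check Q = 566

Direction: forward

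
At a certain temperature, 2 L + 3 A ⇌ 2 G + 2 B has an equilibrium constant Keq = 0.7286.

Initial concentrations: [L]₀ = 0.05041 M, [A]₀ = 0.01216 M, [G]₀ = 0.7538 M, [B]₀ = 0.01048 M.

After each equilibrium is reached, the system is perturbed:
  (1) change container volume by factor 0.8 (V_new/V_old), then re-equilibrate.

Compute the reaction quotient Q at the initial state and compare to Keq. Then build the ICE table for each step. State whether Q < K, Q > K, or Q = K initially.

Q₀ = 1.3658e+04; Q > K (proceeds reverse)

Q₀ = 1.3658e+04 vs Keq = 0.7286 ⇒ Q>K, reverse
Step 1:
                  L         A         G         B
  I         0.05041   0.01216    0.7538   0.01048
  C         0.01016   0.01525  -0.01016  -0.01016
  E         0.06057   0.02741    0.7436 3.1547e-04
  solve Keq expr → x = -0.005082; check Q = 0.7286
Then change container volume by factor 0.8 (V_new/V_old).
Step 2:
                  L         A         G         B
  I         0.07572   0.03426    0.9295 3.9434e-04
  C       -4.4962e-05 -6.7443e-05 4.4962e-05 4.4962e-05
  E         0.07567   0.03419    0.9296 4.3930e-04
  solve Keq expr → x = 2.2481e-05; check Q = 0.7286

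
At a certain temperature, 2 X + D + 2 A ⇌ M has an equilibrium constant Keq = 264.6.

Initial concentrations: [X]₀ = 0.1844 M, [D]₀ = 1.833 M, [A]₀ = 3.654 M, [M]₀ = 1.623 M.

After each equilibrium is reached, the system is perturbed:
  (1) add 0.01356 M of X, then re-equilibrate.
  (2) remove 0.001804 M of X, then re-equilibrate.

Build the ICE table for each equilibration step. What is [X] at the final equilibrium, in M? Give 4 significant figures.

[X]_eq = 0.01753 M

Q₀ = 1.95 vs Keq = 264.6 ⇒ Q<K, forward
Step 1:
                    X           D           A           M
  init         0.1844       1.833       3.654       1.623
  Δ            -0.167    -0.08349      -0.167     0.08349
  eq          0.01741        1.75       3.487       1.706
  solve Keq expr → x = 0.08349; check Q = 264.6
Then add 0.01356 M of X.
Step 2:
                    X           D           A           M
  init        0.03097        1.75       3.487       1.706
  Δ          -0.01342   -0.006712    -0.01342    0.006712
  eq          0.01755       1.743       3.474       1.713
  solve Keq expr → x = 0.006712; check Q = 264.6
Then remove 0.001804 M of X.
Step 3:
                    X           D           A           M
  init        0.01574       1.743       3.474       1.713
  Δ          0.001786  8.9296e-04    0.001786 -8.9296e-04
  eq          0.01753       1.744       3.475       1.712
  solve Keq expr → x = -8.9296e-04; check Q = 264.6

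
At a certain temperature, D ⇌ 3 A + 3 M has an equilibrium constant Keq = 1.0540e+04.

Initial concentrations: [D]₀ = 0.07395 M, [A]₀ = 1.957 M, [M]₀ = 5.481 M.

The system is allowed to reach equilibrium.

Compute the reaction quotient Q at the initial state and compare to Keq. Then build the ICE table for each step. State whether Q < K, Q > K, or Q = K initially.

Q₀ = 1.6688e+04 vs Keq = 1.0540e+04 ⇒ Q>K, reverse
Step 1:
                  D         A         M
  I         0.07395     1.957     5.481
  C         0.02559  -0.07677  -0.07677
  E         0.09954      1.88     5.404
  solve Keq expr → x = -0.02559; check Q = 1.0540e+04

Q₀ = 1.6688e+04; Q > K (proceeds reverse)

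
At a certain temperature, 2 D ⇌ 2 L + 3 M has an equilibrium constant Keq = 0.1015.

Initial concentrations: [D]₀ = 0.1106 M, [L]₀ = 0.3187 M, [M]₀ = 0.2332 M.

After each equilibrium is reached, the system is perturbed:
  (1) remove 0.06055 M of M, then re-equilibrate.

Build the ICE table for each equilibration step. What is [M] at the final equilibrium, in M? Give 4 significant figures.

Q₀ = 0.1053 vs Keq = 0.1015 ⇒ Q>K, reverse
Step 1:
                  D         L         M
  I          0.1106    0.3187    0.2332
  C       8.4266e-04 -8.4266e-04 -0.001264
  E          0.1114    0.3179    0.2319
  solve Keq expr → x = -4.2133e-04; check Q = 0.1015
Then remove 0.06055 M of M.
Step 2:
                  D         L         M
  I          0.1114    0.3179    0.1714
  C        -0.01812   0.01812   0.02719
  E         0.09332     0.336    0.1986
  solve Keq expr → x = 0.009062; check Q = 0.1015

[M]_eq = 0.1986 M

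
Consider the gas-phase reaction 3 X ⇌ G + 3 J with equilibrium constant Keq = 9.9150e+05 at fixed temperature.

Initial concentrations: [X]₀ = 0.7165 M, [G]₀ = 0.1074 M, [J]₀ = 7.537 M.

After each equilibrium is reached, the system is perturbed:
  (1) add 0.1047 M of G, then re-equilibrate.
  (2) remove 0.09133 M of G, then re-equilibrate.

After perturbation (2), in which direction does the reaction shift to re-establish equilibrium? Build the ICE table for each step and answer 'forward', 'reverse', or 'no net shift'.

Direction: forward

Q₀ = 125 vs Keq = 9.9150e+05 ⇒ Q<K, forward
Step 1:
                   X          G          J
  init        0.7165     0.1074      7.537
  Δ          -0.6598     0.2199     0.6598
  eq         0.05665     0.3273      8.197
  solve Keq expr → x = 0.2199; check Q = 9.9150e+05
Then add 0.1047 M of G.
Step 2:
                   X          G          J
  init       0.05665      0.432      8.197
  Δ         0.005364  -0.001788  -0.005364
  eq         0.06202     0.4303      8.191
  solve Keq expr → x = -0.001788; check Q = 9.9150e+05
Then remove 0.09133 M of G.
Step 3:
                   X          G          J
  init       0.06202     0.3389      8.191
  Δ        -0.004622   0.001541   0.004622
  eq         0.05739     0.3405      8.196
  solve Keq expr → x = 0.001541; check Q = 9.9150e+05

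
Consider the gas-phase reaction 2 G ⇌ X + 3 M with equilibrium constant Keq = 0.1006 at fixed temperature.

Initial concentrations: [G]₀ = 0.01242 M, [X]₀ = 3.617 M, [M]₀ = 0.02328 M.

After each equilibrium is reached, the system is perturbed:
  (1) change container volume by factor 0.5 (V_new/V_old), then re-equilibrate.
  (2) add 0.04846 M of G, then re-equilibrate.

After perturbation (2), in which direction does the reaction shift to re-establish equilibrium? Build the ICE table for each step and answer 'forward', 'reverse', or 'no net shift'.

Direction: forward

Q₀ = 0.2958 vs Keq = 0.1006 ⇒ Q>K, reverse
Step 1:
                    G           X           M
  Initial     0.01242       3.617     0.02328
  Change     0.003003   -0.001502   -0.004505
  Equil       0.01542       3.615     0.01878
  solve Keq expr → x = -0.001502; check Q = 0.1006
Then change container volume by factor 0.5 (V_new/V_old).
Step 2:
                    G           X           M
  Initial     0.03085       7.231     0.03755
  Change     0.006967   -0.003484    -0.01045
  Equil       0.03781       7.228      0.0271
  solve Keq expr → x = -0.003484; check Q = 0.1006
Then add 0.04846 M of G.
Step 3:
                    G           X           M
  Initial     0.08627       7.228      0.0271
  Change     -0.01061    0.005307     0.01592
  Equil       0.07566       7.233     0.04302
  solve Keq expr → x = 0.005307; check Q = 0.1006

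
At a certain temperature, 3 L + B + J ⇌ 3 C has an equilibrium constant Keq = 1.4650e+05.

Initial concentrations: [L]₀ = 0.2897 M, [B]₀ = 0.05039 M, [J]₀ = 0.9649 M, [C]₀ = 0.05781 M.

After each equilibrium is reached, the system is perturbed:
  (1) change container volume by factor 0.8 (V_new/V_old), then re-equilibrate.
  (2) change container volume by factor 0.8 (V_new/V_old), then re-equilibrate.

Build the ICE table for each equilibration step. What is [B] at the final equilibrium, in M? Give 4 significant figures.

Q₀ = 0.1634 vs Keq = 1.4650e+05 ⇒ Q<K, forward
Step 1:
                    L           B           J           C
  Initial      0.2897     0.05039      0.9649     0.05781
  Change      -0.1511    -0.05036    -0.05036      0.1511
  Equil        0.1386  2.5553e-05      0.9145      0.2089
  solve Keq expr → x = 0.05036; check Q = 1.4650e+05
Then change container volume by factor 0.8 (V_new/V_old).
Step 2:
                    L           B           J           C
  Initial      0.1733  3.1942e-05       1.143      0.2611
  Change  -3.4435e-05 -1.1478e-05 -1.1478e-05  3.4435e-05
  Equil        0.1732  2.0463e-05       1.143      0.2612
  solve Keq expr → x = 1.1478e-05; check Q = 1.4650e+05
Then change container volume by factor 0.8 (V_new/V_old).
Step 3:
                    L           B           J           C
  Initial      0.2165  2.5579e-05       1.429      0.3265
  Change  -2.7594e-05 -9.1979e-06 -9.1979e-06  2.7594e-05
  Equil        0.2165  1.6381e-05       1.429      0.3265
  solve Keq expr → x = 9.1979e-06; check Q = 1.4650e+05

[B]_eq = 1.6381e-05 M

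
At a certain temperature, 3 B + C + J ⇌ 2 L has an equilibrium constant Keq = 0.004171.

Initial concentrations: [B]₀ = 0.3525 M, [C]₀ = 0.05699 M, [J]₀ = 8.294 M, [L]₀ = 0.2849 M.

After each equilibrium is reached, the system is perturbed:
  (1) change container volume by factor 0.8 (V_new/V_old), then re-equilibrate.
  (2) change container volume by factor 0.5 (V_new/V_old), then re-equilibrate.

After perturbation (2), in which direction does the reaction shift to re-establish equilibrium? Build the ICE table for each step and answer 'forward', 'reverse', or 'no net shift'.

Q₀ = 3.921 vs Keq = 0.004171 ⇒ Q>K, reverse
Step 1:
                   B          C          J          L
  Initial     0.3525    0.05699      8.294     0.2849
  Change      0.3569      0.119      0.119    -0.2379
  Equil       0.7094      0.176      8.413    0.04695
  solve Keq expr → x = -0.119; check Q = 0.004171
Then change container volume by factor 0.8 (V_new/V_old).
Step 2:
                   B          C          J          L
  Initial     0.8868       0.22      10.52    0.05869
  Change    -0.02696  -0.008986  -0.008986    0.01797
  Equil       0.8598      0.211      10.51    0.07666
  solve Keq expr → x = 0.008986; check Q = 0.004171
Then change container volume by factor 0.5 (V_new/V_old).
Step 3:
                   B          C          J          L
  Initial       1.72     0.4219      21.01     0.1533
  Change      -0.238   -0.07932   -0.07932     0.1586
  Equil        1.482     0.3426      20.94      0.312
  solve Keq expr → x = 0.07932; check Q = 0.004171

Direction: forward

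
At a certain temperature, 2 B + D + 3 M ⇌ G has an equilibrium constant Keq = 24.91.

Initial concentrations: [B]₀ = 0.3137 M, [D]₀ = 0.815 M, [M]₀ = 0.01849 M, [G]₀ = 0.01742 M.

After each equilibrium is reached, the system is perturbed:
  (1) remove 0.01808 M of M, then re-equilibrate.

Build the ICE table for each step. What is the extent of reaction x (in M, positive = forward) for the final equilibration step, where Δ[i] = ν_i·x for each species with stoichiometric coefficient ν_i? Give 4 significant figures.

x = -4.5134e-04 M

Q₀ = 3.4360e+04 vs Keq = 24.91 ⇒ Q>K, reverse
Step 1:
                   B          D          M          G
  Initial     0.3137      0.815    0.01849    0.01742
  Change     0.03325    0.01662    0.04987   -0.01662
  Equil       0.3469     0.8316    0.06836 7.9659e-04
  solve Keq expr → x = -0.01662; check Q = 24.91
Then remove 0.01808 M of M.
Step 2:
                   B          D          M          G
  Initial     0.3469     0.8316    0.05028 7.9659e-04
  Change  9.0269e-04 4.5134e-04   0.001354 -4.5134e-04
  Equil       0.3478     0.8321    0.05163 3.4525e-04
  solve Keq expr → x = -4.5134e-04; check Q = 24.91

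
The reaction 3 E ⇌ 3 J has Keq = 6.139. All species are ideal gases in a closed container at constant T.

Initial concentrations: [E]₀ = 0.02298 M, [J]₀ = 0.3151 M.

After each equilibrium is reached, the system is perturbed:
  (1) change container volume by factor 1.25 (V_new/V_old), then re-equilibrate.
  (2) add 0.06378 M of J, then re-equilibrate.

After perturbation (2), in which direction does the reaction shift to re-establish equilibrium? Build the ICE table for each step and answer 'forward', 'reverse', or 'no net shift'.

Q₀ = 2578 vs Keq = 6.139 ⇒ Q>K, reverse
Step 1:
                   E          J
  Initial    0.02298     0.3151
  Change     0.09644   -0.09644
  Equil       0.1194     0.2187
  solve Keq expr → x = -0.03215; check Q = 6.139
Then change container volume by factor 1.25 (V_new/V_old).
Step 2:
                   E          J
  Initial    0.09554     0.1749
  Change           0          0
  Equil      0.09554     0.1749
  solve Keq expr → x = 0; check Q = 6.139
Then add 0.06378 M of J.
Step 3:
                   E          J
  Initial    0.09554     0.2387
  Change     0.02253   -0.02253
  Equil       0.1181     0.2162
  solve Keq expr → x = -0.00751; check Q = 6.139

Direction: reverse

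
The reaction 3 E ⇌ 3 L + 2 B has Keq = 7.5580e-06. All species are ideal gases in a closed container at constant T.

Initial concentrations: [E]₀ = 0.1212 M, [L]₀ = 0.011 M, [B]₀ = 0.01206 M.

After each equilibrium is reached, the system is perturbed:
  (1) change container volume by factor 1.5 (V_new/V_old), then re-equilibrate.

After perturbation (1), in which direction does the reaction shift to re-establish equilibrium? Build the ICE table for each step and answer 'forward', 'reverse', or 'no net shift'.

Q₀ = 1.0873e-07 vs Keq = 7.5580e-06 ⇒ Q<K, forward
Step 1:
                   E          L          B
  Initial     0.1212      0.011    0.01206
  Change    -0.01528    0.01528    0.01019
  Equil       0.1059    0.02628    0.02225
  solve Keq expr → x = 0.005093; check Q = 7.5580e-06
Then change container volume by factor 1.5 (V_new/V_old).
Step 2:
                   E          L          B
  Initial    0.07061    0.01752    0.01483
  Change   -0.002828   0.002828   0.001885
  Equil      0.06779    0.02035    0.01672
  solve Keq expr → x = 9.4272e-04; check Q = 7.5580e-06

Direction: forward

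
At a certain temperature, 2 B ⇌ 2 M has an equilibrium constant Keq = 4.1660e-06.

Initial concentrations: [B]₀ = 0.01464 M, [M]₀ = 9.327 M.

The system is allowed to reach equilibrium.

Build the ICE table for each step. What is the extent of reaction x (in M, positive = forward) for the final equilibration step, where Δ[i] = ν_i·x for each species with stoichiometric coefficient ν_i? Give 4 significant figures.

x = -4.654 M

Q₀ = 4.0588e+05 vs Keq = 4.1660e-06 ⇒ Q>K, reverse
Step 1:
                    B           M
  Initial     0.01464       9.327
  Change        9.308      -9.308
  Equil         9.323     0.01903
  solve Keq expr → x = -4.654; check Q = 4.1660e-06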